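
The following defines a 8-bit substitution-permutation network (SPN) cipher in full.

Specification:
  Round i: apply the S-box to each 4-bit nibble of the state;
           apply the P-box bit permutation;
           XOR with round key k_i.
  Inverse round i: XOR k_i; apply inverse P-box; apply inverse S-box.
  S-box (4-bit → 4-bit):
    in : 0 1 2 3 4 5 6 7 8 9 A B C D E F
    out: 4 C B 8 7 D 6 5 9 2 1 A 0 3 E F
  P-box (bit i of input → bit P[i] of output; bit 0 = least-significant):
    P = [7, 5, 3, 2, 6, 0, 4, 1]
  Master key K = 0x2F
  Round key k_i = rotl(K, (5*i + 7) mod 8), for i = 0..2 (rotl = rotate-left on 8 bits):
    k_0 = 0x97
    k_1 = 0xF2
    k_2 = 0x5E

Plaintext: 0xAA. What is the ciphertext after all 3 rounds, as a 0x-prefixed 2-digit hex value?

s_0 = plaintext = 0xAA
s_1 = Round(s_0, k_0) = 0x57
s_2 = Round(s_1, k_1) = 0x28
s_3 = Round(s_2, k_2) = 0x99

0x99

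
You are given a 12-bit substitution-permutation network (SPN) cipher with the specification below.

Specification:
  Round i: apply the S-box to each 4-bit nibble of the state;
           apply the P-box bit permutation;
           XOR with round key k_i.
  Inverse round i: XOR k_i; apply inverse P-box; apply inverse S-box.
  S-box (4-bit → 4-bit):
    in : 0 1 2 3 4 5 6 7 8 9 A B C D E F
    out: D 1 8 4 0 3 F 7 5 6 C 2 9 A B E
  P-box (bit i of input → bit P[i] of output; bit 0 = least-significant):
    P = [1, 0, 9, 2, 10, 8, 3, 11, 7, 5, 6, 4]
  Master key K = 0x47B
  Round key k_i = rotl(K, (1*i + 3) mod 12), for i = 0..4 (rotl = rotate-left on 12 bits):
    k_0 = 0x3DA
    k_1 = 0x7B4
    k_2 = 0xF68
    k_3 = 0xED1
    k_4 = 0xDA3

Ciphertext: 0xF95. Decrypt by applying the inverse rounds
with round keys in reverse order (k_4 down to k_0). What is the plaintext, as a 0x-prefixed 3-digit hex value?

0x55F

s_0 = ciphertext = 0xF95
s_1 = InvRound(s_0, k_4) = 0xD40
s_2 = InvRound(s_1, k_3) = 0xCB9
s_3 = InvRound(s_2, k_2) = 0x0B9
s_4 = InvRound(s_3, k_1) = 0x47F
s_5 = InvRound(s_4, k_0) = 0x55F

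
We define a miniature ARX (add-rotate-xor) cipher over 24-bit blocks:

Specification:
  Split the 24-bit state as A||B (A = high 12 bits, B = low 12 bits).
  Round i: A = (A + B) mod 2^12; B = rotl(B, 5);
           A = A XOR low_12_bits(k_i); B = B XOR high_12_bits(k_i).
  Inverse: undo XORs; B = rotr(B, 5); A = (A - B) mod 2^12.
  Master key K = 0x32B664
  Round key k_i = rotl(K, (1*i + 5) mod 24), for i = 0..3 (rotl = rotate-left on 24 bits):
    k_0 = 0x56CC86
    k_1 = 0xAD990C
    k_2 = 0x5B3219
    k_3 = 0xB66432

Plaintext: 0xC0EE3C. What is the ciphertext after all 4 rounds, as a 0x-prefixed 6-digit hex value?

0x1FDC3A

s_0 = plaintext = 0xC0EE3C
s_1 = Round(s_0, k_0) = 0x6CC2F0
s_2 = Round(s_1, k_1) = 0x0B04DC
s_3 = Round(s_2, k_2) = 0x795E3A
s_4 = Round(s_3, k_3) = 0x1FDC3A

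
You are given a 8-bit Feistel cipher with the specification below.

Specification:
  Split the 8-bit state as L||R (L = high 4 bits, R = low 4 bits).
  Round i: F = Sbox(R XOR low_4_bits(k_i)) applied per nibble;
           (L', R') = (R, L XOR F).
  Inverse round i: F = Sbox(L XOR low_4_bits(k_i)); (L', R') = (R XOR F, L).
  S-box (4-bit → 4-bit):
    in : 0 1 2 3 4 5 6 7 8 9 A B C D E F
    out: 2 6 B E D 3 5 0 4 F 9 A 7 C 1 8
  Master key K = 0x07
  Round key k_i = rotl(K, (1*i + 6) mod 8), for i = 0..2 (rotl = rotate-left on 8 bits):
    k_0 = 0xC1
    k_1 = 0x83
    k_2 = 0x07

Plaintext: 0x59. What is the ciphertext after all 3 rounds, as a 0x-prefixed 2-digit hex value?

s_0 = plaintext = 0x59
s_1 = Round(s_0, k_0) = 0x91
s_2 = Round(s_1, k_1) = 0x12
s_3 = Round(s_2, k_2) = 0x22

0x22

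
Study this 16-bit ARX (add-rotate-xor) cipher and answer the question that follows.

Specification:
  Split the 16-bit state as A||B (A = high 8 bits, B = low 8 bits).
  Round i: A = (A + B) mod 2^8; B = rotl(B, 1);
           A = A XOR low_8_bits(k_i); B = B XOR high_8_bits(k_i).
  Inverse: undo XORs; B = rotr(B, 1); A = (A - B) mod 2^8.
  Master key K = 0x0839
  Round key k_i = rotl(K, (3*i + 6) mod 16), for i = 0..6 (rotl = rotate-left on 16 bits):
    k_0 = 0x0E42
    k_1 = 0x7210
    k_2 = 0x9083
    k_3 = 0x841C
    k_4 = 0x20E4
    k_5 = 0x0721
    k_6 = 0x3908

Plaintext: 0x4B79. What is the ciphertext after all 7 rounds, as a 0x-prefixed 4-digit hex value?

s_0 = plaintext = 0x4B79
s_1 = Round(s_0, k_0) = 0x86FC
s_2 = Round(s_1, k_1) = 0x928B
s_3 = Round(s_2, k_2) = 0x9E87
s_4 = Round(s_3, k_3) = 0x398B
s_5 = Round(s_4, k_4) = 0x2037
s_6 = Round(s_5, k_5) = 0x7669
s_7 = Round(s_6, k_6) = 0xD7EB

0xD7EB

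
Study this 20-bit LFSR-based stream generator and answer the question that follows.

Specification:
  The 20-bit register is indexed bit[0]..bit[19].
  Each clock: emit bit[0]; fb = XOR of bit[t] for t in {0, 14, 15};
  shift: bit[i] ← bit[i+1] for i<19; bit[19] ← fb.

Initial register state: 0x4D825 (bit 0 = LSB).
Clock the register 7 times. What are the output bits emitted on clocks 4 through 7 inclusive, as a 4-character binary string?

0010

reg_0 = 0x4D825
clock 1: out=1, reg = 0xA6C12
clock 2: out=0, reg = 0xD3609
clock 3: out=1, reg = 0xE9B04
clock 4: out=0, reg = 0xF4D82
clock 5: out=0, reg = 0xFA6C1
clock 6: out=1, reg = 0x7D360
clock 7: out=0, reg = 0x3E9B0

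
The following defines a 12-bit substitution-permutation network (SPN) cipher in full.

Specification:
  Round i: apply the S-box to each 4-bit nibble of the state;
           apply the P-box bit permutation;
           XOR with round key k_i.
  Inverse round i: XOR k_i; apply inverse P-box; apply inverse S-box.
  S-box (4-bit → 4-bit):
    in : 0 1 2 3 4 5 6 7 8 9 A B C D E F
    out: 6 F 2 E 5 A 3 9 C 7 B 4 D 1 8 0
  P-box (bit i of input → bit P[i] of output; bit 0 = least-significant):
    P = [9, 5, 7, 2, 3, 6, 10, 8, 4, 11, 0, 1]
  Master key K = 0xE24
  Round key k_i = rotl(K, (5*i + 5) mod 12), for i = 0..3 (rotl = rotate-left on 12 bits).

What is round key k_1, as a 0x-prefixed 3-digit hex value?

K = 0xE24
k_0 = rotl(K, (5*0+5) mod 12) = rotl(K, 5) = 0x49C
k_1 = rotl(K, (5*1+5) mod 12) = rotl(K, 10) = 0x389

0x389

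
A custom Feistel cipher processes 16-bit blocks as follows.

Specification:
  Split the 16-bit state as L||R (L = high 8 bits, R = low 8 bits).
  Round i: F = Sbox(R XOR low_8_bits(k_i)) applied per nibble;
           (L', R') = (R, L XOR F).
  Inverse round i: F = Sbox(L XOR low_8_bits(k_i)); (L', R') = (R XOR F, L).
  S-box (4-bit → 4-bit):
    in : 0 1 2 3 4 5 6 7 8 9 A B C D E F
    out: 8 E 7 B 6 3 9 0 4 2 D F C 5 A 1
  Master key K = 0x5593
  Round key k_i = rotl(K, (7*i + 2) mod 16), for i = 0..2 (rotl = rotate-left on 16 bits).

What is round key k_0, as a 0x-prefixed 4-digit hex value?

K = 0x5593
k_0 = rotl(K, (7*0+2) mod 16) = rotl(K, 2) = 0x564D

0x564D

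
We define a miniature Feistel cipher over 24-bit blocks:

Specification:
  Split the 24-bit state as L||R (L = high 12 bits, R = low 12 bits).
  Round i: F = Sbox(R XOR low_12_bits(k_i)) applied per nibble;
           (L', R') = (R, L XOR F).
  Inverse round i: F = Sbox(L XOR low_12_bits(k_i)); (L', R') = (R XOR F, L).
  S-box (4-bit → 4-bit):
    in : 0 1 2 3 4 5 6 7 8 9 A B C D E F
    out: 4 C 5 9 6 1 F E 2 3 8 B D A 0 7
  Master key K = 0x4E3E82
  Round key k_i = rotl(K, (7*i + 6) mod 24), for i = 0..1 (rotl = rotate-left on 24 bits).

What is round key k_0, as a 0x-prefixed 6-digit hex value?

0x8FA093

K = 0x4E3E82
k_0 = rotl(K, (7*0+6) mod 24) = rotl(K, 6) = 0x8FA093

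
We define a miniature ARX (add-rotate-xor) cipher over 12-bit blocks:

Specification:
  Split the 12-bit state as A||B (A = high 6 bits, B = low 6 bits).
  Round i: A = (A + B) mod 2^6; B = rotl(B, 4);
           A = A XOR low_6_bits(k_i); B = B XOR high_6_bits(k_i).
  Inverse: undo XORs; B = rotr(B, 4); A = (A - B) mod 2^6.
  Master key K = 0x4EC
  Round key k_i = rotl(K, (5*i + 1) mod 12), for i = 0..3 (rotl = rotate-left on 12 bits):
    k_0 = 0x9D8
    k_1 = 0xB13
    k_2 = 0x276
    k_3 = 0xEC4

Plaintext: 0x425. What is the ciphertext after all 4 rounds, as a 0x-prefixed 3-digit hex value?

0x0A5

s_0 = plaintext = 0x425
s_1 = Round(s_0, k_0) = 0xB7E
s_2 = Round(s_1, k_1) = 0xE03
s_3 = Round(s_2, k_2) = 0x379
s_4 = Round(s_3, k_3) = 0x0A5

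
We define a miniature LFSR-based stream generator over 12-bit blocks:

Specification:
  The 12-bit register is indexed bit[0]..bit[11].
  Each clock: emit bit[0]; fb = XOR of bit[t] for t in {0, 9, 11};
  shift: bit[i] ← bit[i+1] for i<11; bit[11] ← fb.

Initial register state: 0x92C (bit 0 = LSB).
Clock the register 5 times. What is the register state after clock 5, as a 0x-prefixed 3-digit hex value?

0x7C9

reg_0 = 0x92C
clock 1: out=0, reg = 0xC96
clock 2: out=0, reg = 0xE4B
clock 3: out=1, reg = 0xF25
clock 4: out=1, reg = 0xF92
clock 5: out=0, reg = 0x7C9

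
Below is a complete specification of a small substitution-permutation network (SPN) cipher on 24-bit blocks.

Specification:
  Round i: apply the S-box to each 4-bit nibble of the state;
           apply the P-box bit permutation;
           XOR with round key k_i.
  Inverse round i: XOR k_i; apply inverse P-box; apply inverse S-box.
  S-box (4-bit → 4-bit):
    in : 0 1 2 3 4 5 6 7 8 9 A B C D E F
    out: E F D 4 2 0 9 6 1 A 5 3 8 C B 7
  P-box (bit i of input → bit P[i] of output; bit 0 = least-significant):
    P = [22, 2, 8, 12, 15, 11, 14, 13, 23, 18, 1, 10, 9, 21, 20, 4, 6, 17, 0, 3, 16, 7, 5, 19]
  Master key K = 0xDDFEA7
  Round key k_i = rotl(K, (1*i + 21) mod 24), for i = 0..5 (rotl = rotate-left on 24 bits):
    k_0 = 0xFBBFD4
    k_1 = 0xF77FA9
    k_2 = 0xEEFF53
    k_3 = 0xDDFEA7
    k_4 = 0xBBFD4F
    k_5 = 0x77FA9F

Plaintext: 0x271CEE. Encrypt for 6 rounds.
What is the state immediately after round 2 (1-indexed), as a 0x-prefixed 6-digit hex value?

s_0 = plaintext = 0x271CEE
s_1 = Round(s_0, k_0) = 0x8001E1
s_2 = Round(s_1, k_1) = 0x00C2B6
s_3 = Round(s_2, k_2) = 0x2463E8
s_4 = Round(s_3, k_3) = 0x965495
s_5 = Round(s_4, k_4) = 0xB7D587
s_6 = Round(s_5, k_5) = 0x647B0A

0x00C2B6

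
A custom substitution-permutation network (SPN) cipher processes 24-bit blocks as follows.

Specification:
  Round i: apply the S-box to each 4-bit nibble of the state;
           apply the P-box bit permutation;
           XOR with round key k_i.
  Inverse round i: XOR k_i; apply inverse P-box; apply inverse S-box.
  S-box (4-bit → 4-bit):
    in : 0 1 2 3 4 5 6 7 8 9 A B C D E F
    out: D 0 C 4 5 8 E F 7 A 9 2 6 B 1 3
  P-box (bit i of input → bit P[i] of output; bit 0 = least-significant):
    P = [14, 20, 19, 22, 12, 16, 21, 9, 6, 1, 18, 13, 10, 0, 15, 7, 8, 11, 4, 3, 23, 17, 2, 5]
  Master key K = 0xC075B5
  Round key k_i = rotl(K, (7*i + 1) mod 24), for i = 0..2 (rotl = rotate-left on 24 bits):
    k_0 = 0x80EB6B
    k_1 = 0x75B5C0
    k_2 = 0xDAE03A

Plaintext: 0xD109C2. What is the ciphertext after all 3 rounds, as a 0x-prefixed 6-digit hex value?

s_0 = plaintext = 0xD109C2
s_1 = Round(s_0, k_0) = 0x6B4FC9
s_2 = Round(s_1, k_1) = 0x0639A6
s_3 = Round(s_2, k_2) = 0x025A04

0x025A04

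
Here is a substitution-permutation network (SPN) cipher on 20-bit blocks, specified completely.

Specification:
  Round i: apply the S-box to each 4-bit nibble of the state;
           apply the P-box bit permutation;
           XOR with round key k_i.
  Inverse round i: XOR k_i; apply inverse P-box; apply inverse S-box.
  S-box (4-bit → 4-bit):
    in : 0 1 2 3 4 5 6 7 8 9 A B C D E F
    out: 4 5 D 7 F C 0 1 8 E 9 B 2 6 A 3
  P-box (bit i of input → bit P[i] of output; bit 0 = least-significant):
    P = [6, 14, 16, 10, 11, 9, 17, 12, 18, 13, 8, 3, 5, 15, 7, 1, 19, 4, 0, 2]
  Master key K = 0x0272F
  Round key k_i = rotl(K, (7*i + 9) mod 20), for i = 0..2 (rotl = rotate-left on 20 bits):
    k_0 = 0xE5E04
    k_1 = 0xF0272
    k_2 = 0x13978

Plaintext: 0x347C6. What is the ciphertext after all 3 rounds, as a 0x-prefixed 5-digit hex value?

s_0 = plaintext = 0x347C6
s_1 = Round(s_0, k_0) = 0x2DCB7
s_2 = Round(s_1, k_1) = 0x7B8B7
s_3 = Round(s_2, k_2) = 0x9A312

0x9A312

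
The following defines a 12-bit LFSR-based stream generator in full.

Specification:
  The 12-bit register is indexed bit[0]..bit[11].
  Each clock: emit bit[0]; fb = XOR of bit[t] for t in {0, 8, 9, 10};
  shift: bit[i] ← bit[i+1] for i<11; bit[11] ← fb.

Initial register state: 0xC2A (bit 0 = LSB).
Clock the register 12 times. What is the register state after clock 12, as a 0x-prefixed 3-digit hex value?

reg_0 = 0xC2A
clock 1: out=0, reg = 0xE15
clock 2: out=1, reg = 0xF0A
clock 3: out=0, reg = 0xF85
clock 4: out=1, reg = 0x7C2
clock 5: out=0, reg = 0xBE1
clock 6: out=1, reg = 0xDF0
clock 7: out=0, reg = 0x6F8
clock 8: out=0, reg = 0x37C
clock 9: out=0, reg = 0x1BE
clock 10: out=0, reg = 0x8DF
clock 11: out=1, reg = 0xC6F
clock 12: out=1, reg = 0x637

0x637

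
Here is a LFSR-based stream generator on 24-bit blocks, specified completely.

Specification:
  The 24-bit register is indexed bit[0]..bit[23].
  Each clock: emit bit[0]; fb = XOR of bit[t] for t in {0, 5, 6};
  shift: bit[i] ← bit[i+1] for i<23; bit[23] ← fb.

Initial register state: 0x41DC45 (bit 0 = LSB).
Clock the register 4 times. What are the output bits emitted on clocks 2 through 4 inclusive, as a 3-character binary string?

reg_0 = 0x41DC45
clock 1: out=1, reg = 0x20EE22
clock 2: out=0, reg = 0x907711
clock 3: out=1, reg = 0xC83B88
clock 4: out=0, reg = 0x641DC4

010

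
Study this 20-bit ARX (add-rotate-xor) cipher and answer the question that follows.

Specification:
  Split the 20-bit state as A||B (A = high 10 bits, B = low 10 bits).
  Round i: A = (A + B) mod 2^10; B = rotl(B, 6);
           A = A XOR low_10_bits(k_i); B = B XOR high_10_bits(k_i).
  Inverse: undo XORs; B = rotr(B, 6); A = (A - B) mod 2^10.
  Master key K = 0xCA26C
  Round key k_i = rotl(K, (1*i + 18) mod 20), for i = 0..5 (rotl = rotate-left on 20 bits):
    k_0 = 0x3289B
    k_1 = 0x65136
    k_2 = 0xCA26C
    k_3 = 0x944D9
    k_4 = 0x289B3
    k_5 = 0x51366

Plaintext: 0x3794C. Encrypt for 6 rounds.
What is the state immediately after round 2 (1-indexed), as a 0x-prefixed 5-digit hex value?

0xEE629

s_0 = plaintext = 0x3794C
s_1 = Round(s_0, k_0) = 0xAC7DE
s_2 = Round(s_1, k_1) = 0xEE629
s_3 = Round(s_2, k_2) = 0xE394A
s_4 = Round(s_3, k_3) = 0x004C5
s_5 = Round(s_4, k_4) = 0x5D5EE
s_6 = Round(s_5, k_5) = 0x016DA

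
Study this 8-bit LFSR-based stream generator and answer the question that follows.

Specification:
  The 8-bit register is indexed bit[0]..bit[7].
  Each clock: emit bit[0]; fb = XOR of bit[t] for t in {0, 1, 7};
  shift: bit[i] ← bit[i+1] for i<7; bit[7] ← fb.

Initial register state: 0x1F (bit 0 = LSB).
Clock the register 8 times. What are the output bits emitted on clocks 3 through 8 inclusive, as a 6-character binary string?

reg_0 = 0x1F
clock 1: out=1, reg = 0x0F
clock 2: out=1, reg = 0x07
clock 3: out=1, reg = 0x03
clock 4: out=1, reg = 0x01
clock 5: out=1, reg = 0x80
clock 6: out=0, reg = 0xC0
clock 7: out=0, reg = 0xE0
clock 8: out=0, reg = 0xF0

111000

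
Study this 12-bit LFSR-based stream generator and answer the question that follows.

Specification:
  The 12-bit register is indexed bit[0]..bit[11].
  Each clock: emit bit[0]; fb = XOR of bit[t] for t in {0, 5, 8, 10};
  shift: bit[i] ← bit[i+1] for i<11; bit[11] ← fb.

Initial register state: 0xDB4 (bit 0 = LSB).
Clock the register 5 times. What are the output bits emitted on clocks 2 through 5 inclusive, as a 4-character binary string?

reg_0 = 0xDB4
clock 1: out=0, reg = 0xEDA
clock 2: out=0, reg = 0xF6D
clock 3: out=1, reg = 0x7B6
clock 4: out=0, reg = 0xBDB
clock 5: out=1, reg = 0x5ED

0101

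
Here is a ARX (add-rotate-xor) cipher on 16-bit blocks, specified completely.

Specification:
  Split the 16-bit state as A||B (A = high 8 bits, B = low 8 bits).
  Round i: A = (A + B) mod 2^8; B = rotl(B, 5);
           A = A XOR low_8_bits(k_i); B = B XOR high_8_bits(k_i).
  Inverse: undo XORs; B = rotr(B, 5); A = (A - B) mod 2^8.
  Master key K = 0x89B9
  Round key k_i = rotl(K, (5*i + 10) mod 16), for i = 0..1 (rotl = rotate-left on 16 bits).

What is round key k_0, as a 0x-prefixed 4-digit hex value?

0xE626

K = 0x89B9
k_0 = rotl(K, (5*0+10) mod 16) = rotl(K, 10) = 0xE626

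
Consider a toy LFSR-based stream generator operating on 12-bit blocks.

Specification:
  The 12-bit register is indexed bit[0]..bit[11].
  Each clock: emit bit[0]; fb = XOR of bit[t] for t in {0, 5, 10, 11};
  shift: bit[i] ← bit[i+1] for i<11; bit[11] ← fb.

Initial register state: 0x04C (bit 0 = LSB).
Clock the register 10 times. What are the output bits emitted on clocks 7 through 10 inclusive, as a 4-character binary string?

reg_0 = 0x04C
clock 1: out=0, reg = 0x026
clock 2: out=0, reg = 0x813
clock 3: out=1, reg = 0x409
clock 4: out=1, reg = 0x204
clock 5: out=0, reg = 0x102
clock 6: out=0, reg = 0x081
clock 7: out=1, reg = 0x840
clock 8: out=0, reg = 0xC20
clock 9: out=0, reg = 0xE10
clock 10: out=0, reg = 0x708

1000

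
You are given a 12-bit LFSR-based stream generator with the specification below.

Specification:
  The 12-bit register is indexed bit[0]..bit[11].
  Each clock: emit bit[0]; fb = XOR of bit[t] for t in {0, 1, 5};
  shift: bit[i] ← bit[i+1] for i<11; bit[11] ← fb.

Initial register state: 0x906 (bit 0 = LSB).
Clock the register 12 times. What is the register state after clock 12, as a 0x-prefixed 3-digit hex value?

reg_0 = 0x906
clock 1: out=0, reg = 0xC83
clock 2: out=1, reg = 0x641
clock 3: out=1, reg = 0xB20
clock 4: out=0, reg = 0xD90
clock 5: out=0, reg = 0x6C8
clock 6: out=0, reg = 0x364
clock 7: out=0, reg = 0x9B2
clock 8: out=0, reg = 0x4D9
clock 9: out=1, reg = 0xA6C
clock 10: out=0, reg = 0xD36
clock 11: out=0, reg = 0x69B
clock 12: out=1, reg = 0x34D

0x34D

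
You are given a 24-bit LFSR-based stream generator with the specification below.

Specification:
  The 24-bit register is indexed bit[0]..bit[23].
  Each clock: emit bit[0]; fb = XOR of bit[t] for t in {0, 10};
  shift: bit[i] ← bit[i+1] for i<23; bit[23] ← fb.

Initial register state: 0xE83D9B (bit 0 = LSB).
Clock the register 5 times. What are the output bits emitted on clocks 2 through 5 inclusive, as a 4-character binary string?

1011

reg_0 = 0xE83D9B
clock 1: out=1, reg = 0x741ECD
clock 2: out=1, reg = 0x3A0F66
clock 3: out=0, reg = 0x9D07B3
clock 4: out=1, reg = 0x4E83D9
clock 5: out=1, reg = 0xA741EC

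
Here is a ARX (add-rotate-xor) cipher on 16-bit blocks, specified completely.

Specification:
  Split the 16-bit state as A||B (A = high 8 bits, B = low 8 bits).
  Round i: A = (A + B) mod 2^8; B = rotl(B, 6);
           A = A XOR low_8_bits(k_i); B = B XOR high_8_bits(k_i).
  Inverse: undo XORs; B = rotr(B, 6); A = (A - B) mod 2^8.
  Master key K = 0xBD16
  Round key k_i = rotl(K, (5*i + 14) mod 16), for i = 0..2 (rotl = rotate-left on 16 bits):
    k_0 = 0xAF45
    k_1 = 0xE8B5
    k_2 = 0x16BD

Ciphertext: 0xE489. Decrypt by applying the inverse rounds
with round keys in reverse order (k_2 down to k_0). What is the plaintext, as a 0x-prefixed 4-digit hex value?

0x7AD7

s_0 = ciphertext = 0xE489
s_1 = InvRound(s_0, k_2) = 0xDB7E
s_2 = InvRound(s_1, k_1) = 0x145A
s_3 = InvRound(s_2, k_0) = 0x7AD7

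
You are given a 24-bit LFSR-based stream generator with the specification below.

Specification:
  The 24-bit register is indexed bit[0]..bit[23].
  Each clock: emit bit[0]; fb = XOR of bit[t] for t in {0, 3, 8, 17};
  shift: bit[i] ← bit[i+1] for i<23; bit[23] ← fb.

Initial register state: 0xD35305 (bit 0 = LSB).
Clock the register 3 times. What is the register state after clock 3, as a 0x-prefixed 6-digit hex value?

0xFA6A60

reg_0 = 0xD35305
clock 1: out=1, reg = 0xE9A982
clock 2: out=0, reg = 0xF4D4C1
clock 3: out=1, reg = 0xFA6A60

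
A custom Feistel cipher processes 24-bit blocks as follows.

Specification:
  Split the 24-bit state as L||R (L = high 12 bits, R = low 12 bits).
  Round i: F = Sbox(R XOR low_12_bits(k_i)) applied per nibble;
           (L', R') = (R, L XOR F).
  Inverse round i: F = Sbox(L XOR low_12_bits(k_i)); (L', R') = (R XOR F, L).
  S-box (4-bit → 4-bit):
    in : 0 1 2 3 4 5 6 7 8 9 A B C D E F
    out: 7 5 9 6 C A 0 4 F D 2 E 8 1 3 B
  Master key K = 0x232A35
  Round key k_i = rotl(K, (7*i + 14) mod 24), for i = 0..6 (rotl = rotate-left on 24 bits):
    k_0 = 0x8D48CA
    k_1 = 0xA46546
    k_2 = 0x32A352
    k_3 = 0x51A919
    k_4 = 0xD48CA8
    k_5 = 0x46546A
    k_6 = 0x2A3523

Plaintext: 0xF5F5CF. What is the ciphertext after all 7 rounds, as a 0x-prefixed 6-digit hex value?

0x6938B3

s_0 = plaintext = 0xF5F5CF
s_1 = Round(s_0, k_0) = 0x5CFE25
s_2 = Round(s_1, k_1) = 0xE25BC9
s_3 = Round(s_2, k_2) = 0xBC91FB
s_4 = Round(s_3, k_3) = 0x1FB4F0
s_5 = Round(s_4, k_4) = 0x4F0E54
s_6 = Round(s_5, k_5) = 0xE54693
s_7 = Round(s_6, k_6) = 0x6938B3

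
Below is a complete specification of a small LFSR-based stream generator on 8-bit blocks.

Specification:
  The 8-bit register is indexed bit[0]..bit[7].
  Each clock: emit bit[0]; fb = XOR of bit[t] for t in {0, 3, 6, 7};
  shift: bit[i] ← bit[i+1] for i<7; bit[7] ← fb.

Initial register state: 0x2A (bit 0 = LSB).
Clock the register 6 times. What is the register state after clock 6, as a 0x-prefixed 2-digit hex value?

0x64

reg_0 = 0x2A
clock 1: out=0, reg = 0x95
clock 2: out=1, reg = 0x4A
clock 3: out=0, reg = 0x25
clock 4: out=1, reg = 0x92
clock 5: out=0, reg = 0xC9
clock 6: out=1, reg = 0x64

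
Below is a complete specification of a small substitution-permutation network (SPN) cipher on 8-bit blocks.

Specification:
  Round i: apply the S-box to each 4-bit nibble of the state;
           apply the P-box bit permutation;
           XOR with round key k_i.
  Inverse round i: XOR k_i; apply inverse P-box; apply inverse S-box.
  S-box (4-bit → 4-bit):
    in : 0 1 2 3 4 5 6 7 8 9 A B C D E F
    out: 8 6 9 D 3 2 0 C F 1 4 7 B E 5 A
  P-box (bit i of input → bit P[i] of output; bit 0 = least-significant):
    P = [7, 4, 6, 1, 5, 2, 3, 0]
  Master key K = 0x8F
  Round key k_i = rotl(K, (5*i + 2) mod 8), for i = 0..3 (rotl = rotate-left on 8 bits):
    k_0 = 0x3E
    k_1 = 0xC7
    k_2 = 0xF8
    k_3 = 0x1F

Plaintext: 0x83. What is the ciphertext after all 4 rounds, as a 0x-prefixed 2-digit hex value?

s_0 = plaintext = 0x83
s_1 = Round(s_0, k_0) = 0xD1
s_2 = Round(s_1, k_1) = 0x9A
s_3 = Round(s_2, k_2) = 0x98
s_4 = Round(s_3, k_3) = 0xED

0xED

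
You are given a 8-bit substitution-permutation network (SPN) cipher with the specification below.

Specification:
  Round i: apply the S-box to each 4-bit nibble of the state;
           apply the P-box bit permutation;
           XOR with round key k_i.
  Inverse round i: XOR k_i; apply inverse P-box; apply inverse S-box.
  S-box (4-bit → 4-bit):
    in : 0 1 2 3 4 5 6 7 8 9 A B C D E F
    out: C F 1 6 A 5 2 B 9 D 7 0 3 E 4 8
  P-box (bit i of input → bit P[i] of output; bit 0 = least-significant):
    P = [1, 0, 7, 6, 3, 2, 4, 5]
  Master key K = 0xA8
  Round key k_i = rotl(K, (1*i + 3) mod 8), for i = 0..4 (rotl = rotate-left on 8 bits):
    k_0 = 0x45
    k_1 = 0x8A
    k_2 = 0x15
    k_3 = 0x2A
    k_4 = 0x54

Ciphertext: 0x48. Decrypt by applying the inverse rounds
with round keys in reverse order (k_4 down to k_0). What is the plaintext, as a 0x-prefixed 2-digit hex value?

s_0 = ciphertext = 0x48
s_1 = InvRound(s_0, k_4) = 0xAB
s_2 = InvRound(s_1, k_3) = 0xB3
s_3 = InvRound(s_2, k_2) = 0x45
s_4 = InvRound(s_3, k_1) = 0xC1
s_5 = InvRound(s_4, k_0) = 0x6E

0x6E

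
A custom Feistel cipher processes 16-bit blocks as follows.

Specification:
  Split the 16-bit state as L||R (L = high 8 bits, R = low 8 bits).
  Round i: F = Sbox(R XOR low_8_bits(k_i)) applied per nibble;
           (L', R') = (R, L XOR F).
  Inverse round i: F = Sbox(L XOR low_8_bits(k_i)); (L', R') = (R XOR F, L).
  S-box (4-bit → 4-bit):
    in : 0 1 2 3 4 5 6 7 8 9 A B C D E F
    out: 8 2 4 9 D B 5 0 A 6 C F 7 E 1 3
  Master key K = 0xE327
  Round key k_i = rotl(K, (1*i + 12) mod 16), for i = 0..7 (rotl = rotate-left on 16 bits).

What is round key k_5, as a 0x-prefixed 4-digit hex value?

K = 0xE327
k_0 = rotl(K, (1*0+12) mod 16) = rotl(K, 12) = 0x7E32
k_1 = rotl(K, (1*1+12) mod 16) = rotl(K, 13) = 0xFC64
k_2 = rotl(K, (1*2+12) mod 16) = rotl(K, 14) = 0xF8C9
k_3 = rotl(K, (1*3+12) mod 16) = rotl(K, 15) = 0xF193
k_4 = rotl(K, (1*4+12) mod 16) = rotl(K, 0) = 0xE327
k_5 = rotl(K, (1*5+12) mod 16) = rotl(K, 1) = 0xC64F

0xC64F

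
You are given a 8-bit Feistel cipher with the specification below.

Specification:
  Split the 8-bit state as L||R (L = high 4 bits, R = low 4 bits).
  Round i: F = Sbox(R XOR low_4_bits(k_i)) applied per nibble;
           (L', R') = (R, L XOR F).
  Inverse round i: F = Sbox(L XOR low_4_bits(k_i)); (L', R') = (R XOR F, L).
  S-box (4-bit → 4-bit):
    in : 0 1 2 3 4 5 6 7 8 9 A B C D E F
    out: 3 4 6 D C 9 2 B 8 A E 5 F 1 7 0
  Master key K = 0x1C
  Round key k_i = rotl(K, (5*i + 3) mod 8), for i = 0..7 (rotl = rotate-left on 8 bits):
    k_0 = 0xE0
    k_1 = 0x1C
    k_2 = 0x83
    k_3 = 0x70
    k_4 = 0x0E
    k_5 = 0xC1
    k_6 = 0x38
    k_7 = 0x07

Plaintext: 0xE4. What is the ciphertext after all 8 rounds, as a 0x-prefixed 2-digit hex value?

s_0 = plaintext = 0xE4
s_1 = Round(s_0, k_0) = 0x42
s_2 = Round(s_1, k_1) = 0x23
s_3 = Round(s_2, k_2) = 0x31
s_4 = Round(s_3, k_3) = 0x17
s_5 = Round(s_4, k_4) = 0x7B
s_6 = Round(s_5, k_5) = 0xB9
s_7 = Round(s_6, k_6) = 0x9F
s_8 = Round(s_7, k_7) = 0xF1

0xF1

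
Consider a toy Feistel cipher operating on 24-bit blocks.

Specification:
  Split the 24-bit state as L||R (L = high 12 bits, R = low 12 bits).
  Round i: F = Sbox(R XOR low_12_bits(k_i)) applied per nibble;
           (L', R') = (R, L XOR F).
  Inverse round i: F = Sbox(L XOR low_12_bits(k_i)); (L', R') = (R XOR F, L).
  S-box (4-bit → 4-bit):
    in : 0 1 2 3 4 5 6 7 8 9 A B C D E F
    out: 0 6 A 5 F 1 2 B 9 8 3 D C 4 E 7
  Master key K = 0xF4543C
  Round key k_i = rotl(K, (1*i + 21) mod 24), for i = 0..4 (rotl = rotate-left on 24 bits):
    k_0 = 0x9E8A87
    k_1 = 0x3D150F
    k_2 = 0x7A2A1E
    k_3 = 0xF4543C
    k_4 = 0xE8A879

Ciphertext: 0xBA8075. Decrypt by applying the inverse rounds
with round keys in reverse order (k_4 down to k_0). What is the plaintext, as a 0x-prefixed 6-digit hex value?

s_0 = ciphertext = 0xBA8075
s_1 = InvRound(s_0, k_4) = 0x533BA8
s_2 = InvRound(s_1, k_3) = 0xDAF533
s_3 = InvRound(s_2, k_2) = 0xEE5DAF
s_4 = InvRound(s_3, k_1) = 0x04CEE5
s_5 = InvRound(s_4, k_0) = 0xD2804C

0xD2804C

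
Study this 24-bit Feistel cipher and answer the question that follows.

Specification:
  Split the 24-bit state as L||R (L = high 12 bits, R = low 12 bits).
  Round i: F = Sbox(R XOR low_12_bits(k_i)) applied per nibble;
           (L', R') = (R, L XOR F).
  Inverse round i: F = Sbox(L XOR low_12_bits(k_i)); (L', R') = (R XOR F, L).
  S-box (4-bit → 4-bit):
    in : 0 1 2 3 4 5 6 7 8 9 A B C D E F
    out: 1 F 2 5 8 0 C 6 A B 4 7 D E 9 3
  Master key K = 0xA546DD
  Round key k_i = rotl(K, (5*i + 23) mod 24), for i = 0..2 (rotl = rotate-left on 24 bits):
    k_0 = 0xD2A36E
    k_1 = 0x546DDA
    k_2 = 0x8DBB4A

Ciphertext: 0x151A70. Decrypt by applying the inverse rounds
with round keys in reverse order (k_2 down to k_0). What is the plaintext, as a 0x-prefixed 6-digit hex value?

s_0 = ciphertext = 0x151A70
s_1 = InvRound(s_0, k_2) = 0xE87151
s_2 = InvRound(s_1, k_1) = 0x45FE87
s_3 = InvRound(s_2, k_0) = 0x8D845F

0x8D845F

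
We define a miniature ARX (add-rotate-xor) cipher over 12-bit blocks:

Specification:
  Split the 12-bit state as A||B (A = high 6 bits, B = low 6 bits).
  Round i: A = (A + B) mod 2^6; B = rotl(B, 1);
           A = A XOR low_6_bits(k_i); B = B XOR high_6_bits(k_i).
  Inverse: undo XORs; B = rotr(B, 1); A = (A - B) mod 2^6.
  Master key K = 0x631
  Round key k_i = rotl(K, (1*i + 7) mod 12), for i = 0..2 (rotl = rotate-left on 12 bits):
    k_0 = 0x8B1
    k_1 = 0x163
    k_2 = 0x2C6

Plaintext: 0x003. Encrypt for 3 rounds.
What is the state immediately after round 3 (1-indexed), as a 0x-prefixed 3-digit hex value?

s_0 = plaintext = 0x003
s_1 = Round(s_0, k_0) = 0xCA4
s_2 = Round(s_1, k_1) = 0xD4C
s_3 = Round(s_2, k_2) = 0x1D3

0x1D3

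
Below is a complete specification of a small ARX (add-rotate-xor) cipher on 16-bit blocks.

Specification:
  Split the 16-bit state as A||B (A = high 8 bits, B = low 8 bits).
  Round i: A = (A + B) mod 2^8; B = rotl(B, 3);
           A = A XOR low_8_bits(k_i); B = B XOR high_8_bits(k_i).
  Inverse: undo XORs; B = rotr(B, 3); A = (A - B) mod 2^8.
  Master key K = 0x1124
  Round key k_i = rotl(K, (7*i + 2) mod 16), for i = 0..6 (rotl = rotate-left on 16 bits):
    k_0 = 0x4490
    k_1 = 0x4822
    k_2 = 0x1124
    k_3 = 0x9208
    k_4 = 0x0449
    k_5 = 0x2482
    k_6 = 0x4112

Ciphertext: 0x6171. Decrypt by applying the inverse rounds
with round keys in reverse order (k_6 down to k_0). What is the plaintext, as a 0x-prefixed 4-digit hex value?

0x1988

s_0 = ciphertext = 0x6171
s_1 = InvRound(s_0, k_6) = 0x6D06
s_2 = InvRound(s_1, k_5) = 0xAB44
s_3 = InvRound(s_2, k_4) = 0xDA08
s_4 = InvRound(s_3, k_3) = 0x7F53
s_5 = InvRound(s_4, k_2) = 0x1348
s_6 = InvRound(s_5, k_1) = 0x3100
s_7 = InvRound(s_6, k_0) = 0x1988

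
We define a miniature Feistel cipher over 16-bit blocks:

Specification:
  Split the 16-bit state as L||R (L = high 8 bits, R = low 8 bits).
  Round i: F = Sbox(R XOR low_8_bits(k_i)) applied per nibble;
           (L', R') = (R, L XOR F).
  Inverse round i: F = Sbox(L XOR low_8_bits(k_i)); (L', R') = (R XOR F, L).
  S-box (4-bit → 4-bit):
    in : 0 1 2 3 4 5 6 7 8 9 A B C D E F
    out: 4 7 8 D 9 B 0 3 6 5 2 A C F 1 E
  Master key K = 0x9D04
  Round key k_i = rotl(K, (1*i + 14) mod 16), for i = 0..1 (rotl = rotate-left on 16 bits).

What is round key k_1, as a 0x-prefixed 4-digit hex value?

K = 0x9D04
k_0 = rotl(K, (1*0+14) mod 16) = rotl(K, 14) = 0x2741
k_1 = rotl(K, (1*1+14) mod 16) = rotl(K, 15) = 0x4E82

0x4E82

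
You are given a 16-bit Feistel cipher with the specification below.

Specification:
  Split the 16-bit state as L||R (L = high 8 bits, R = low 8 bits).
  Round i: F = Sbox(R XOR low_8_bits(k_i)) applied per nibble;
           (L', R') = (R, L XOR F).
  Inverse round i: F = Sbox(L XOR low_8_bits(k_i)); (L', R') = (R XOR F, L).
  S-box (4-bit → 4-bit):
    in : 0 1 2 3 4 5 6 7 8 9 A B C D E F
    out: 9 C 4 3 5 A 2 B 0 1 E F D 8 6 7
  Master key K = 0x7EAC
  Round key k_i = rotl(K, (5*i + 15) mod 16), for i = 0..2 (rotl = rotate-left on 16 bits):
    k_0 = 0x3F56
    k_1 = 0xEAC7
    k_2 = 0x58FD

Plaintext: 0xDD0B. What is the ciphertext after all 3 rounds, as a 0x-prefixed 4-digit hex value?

s_0 = plaintext = 0xDD0B
s_1 = Round(s_0, k_0) = 0x0B75
s_2 = Round(s_1, k_1) = 0x75FF
s_3 = Round(s_2, k_2) = 0xFFE1

0xFFE1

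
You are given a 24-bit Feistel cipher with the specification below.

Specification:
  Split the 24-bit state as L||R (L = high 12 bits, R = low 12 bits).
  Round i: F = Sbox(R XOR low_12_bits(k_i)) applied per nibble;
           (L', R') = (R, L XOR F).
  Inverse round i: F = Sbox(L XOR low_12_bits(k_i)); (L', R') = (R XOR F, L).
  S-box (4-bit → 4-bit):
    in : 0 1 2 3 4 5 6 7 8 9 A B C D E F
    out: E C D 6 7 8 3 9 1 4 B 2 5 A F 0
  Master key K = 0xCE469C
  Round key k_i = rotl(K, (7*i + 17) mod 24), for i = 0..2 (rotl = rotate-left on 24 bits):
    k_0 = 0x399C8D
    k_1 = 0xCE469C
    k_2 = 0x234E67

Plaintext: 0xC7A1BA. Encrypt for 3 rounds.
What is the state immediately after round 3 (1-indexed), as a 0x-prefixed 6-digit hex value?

0xFAAA49

s_0 = plaintext = 0xC7A1BA
s_1 = Round(s_0, k_0) = 0x1BA613
s_2 = Round(s_1, k_1) = 0x613FAA
s_3 = Round(s_2, k_2) = 0xFAAA49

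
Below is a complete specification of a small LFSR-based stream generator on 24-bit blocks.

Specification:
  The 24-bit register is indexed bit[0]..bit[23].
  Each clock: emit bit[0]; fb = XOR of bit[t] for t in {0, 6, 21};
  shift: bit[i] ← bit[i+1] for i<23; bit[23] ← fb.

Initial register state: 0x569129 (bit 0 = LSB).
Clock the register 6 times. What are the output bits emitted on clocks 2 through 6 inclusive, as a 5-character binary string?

00101

reg_0 = 0x569129
clock 1: out=1, reg = 0xAB4894
clock 2: out=0, reg = 0xD5A44A
clock 3: out=0, reg = 0xEAD225
clock 4: out=1, reg = 0x756912
clock 5: out=0, reg = 0xBAB489
clock 6: out=1, reg = 0x5D5A44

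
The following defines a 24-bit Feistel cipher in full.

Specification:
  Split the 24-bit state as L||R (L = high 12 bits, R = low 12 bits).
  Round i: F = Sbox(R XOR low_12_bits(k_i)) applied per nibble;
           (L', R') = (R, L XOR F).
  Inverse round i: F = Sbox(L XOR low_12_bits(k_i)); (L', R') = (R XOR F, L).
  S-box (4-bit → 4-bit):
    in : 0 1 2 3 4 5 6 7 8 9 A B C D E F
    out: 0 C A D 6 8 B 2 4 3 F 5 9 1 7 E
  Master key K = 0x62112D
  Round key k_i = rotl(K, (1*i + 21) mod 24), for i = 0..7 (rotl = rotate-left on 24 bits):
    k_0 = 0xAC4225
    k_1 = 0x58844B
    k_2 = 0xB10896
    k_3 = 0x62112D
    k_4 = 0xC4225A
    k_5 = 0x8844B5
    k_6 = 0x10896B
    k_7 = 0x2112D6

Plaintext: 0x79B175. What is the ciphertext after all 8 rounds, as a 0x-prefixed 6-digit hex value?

0x663D51

s_0 = plaintext = 0x79B175
s_1 = Round(s_0, k_0) = 0x175A1B
s_2 = Round(s_1, k_1) = 0xA1B6F5
s_3 = Round(s_2, k_2) = 0x6F5DA6
s_4 = Round(s_3, k_3) = 0xDA6FB0
s_5 = Round(s_4, k_4) = 0xFB0CD9
s_6 = Round(s_5, k_5) = 0xCD9B09
s_7 = Round(s_6, k_6) = 0xB09663
s_8 = Round(s_7, k_7) = 0x663D51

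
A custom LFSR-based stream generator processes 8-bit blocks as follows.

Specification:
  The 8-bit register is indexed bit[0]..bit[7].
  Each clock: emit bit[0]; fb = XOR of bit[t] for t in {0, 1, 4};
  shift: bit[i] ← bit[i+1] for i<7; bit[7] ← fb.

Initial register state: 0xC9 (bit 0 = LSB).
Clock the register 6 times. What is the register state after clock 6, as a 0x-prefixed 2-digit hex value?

reg_0 = 0xC9
clock 1: out=1, reg = 0xE4
clock 2: out=0, reg = 0x72
clock 3: out=0, reg = 0x39
clock 4: out=1, reg = 0x1C
clock 5: out=0, reg = 0x8E
clock 6: out=0, reg = 0xC7

0xC7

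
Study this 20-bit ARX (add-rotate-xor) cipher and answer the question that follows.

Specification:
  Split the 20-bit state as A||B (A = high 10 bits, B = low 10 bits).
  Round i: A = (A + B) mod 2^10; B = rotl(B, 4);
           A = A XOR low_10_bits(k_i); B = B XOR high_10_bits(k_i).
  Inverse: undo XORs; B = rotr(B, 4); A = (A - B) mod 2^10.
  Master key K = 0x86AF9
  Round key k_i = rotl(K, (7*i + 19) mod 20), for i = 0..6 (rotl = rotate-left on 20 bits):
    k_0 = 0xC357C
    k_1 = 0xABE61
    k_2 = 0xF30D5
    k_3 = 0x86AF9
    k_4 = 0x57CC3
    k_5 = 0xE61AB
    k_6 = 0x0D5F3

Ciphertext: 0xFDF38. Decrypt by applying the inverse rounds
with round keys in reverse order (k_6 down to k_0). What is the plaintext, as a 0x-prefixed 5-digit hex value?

s_0 = ciphertext = 0xFDF38
s_1 = InvRound(s_0, k_6) = 0xA5370
s_2 = InvRound(s_1, k_5) = 0x4C60E
s_3 = InvRound(s_2, k_4) = 0x5F475
s_4 = InvRound(s_3, k_3) = 0xE7BE6
s_5 = InvRound(s_4, k_2) = 0x32682
s_6 = InvRound(s_5, k_1) = 0xD9B42
s_7 = InvRound(s_6, k_0) = 0x95BC4

0x95BC4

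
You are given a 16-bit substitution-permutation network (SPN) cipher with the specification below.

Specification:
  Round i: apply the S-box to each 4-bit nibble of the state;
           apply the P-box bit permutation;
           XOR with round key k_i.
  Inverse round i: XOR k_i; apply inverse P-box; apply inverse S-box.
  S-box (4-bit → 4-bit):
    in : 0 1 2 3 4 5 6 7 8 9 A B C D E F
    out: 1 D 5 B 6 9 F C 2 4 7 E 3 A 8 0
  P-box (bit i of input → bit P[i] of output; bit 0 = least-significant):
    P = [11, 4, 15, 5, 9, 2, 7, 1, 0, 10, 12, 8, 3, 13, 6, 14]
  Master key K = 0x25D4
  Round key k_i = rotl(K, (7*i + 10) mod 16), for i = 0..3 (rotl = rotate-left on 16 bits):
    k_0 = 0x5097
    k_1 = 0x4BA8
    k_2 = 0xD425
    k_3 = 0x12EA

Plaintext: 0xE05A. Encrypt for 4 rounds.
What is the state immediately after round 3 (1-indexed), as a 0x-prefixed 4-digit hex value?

s_0 = plaintext = 0xE05A
s_1 = Round(s_0, k_0) = 0x9A84
s_2 = Round(s_1, k_1) = 0xDFFD
s_3 = Round(s_2, k_2) = 0xB415
s_4 = Round(s_3, k_3) = 0x6C08

0xB415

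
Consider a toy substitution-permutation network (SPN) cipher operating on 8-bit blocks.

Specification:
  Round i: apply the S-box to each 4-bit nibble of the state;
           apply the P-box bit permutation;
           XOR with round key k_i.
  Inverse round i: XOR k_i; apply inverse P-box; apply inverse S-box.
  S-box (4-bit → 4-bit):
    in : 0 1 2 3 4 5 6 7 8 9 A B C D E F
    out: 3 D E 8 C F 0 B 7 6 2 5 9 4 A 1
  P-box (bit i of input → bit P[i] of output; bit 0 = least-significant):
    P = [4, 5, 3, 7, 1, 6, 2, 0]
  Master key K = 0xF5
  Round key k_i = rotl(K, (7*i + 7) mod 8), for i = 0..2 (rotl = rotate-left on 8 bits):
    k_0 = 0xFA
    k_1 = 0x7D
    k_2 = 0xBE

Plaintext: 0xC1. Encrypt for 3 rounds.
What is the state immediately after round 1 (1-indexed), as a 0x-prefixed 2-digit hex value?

s_0 = plaintext = 0xC1
s_1 = Round(s_0, k_0) = 0x61
s_2 = Round(s_1, k_1) = 0xE5
s_3 = Round(s_2, k_2) = 0x47

0x61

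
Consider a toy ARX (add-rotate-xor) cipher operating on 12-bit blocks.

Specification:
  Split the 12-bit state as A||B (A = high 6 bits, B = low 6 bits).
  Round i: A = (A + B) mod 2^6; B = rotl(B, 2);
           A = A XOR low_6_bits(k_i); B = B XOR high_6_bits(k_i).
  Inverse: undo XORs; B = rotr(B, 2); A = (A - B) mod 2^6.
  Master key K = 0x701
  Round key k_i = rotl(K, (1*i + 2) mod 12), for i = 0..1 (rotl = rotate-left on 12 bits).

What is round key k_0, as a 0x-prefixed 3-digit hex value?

0xC05

K = 0x701
k_0 = rotl(K, (1*0+2) mod 12) = rotl(K, 2) = 0xC05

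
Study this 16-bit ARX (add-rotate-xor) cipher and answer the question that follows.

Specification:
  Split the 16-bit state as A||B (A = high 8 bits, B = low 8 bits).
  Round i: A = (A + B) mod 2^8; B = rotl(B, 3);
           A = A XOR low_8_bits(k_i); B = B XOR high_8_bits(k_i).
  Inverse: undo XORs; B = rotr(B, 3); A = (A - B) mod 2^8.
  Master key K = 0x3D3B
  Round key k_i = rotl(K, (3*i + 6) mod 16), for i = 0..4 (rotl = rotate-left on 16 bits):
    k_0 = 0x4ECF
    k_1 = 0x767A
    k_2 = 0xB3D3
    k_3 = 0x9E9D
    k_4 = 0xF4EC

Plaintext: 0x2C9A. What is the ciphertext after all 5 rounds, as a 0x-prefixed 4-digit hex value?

s_0 = plaintext = 0x2C9A
s_1 = Round(s_0, k_0) = 0x099A
s_2 = Round(s_1, k_1) = 0xD9A2
s_3 = Round(s_2, k_2) = 0xA8A6
s_4 = Round(s_3, k_3) = 0xD3AB
s_5 = Round(s_4, k_4) = 0x92A9

0x92A9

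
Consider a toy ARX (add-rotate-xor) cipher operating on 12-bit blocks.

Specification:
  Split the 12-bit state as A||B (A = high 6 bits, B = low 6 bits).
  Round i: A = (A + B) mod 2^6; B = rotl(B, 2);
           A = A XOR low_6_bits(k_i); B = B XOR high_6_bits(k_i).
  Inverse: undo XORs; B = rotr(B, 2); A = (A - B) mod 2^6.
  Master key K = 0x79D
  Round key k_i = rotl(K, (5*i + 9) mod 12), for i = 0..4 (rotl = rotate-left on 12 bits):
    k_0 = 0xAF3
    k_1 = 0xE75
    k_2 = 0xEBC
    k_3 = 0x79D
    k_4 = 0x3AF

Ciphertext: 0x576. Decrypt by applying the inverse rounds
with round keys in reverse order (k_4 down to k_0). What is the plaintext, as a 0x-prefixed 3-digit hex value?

s_0 = ciphertext = 0x576
s_1 = InvRound(s_0, k_4) = 0xB0E
s_2 = InvRound(s_1, k_3) = 0xB44
s_3 = InvRound(s_2, k_2) = 0x8AF
s_4 = InvRound(s_3, k_1) = 0xCA5
s_5 = InvRound(s_4, k_0) = 0x7A3

0x7A3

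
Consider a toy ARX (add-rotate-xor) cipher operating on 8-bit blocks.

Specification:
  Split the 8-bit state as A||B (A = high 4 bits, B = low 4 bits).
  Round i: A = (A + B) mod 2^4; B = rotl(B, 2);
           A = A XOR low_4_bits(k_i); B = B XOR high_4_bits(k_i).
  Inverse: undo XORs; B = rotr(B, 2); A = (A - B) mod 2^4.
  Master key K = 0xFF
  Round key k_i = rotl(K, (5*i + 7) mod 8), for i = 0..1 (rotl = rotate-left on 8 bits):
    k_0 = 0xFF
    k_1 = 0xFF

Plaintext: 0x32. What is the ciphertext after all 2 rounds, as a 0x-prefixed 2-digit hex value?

s_0 = plaintext = 0x32
s_1 = Round(s_0, k_0) = 0xA7
s_2 = Round(s_1, k_1) = 0xE2

0xE2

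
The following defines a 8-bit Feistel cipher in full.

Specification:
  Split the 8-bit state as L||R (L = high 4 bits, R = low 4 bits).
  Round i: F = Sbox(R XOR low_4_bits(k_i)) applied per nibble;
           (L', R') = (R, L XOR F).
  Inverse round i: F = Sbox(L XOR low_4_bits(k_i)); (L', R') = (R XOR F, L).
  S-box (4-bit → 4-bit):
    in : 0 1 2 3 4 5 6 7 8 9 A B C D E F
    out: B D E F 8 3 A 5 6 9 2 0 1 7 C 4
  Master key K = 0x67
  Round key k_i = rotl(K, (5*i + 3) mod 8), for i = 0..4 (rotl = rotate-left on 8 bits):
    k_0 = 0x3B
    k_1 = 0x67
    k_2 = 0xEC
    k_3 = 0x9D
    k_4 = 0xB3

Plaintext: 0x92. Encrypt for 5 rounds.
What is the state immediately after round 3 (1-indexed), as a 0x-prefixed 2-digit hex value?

0x70

s_0 = plaintext = 0x92
s_1 = Round(s_0, k_0) = 0x20
s_2 = Round(s_1, k_1) = 0x07
s_3 = Round(s_2, k_2) = 0x70
s_4 = Round(s_3, k_3) = 0x00
s_5 = Round(s_4, k_4) = 0x0F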